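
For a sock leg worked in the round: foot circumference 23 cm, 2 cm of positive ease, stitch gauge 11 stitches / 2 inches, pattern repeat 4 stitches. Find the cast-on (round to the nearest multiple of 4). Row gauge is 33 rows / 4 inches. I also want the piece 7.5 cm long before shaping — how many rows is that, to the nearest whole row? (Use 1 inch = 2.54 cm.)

Cast on 56 stitches; work 24 rows.

Finished = 23 + 2 = 25 cm.
25 cm × 1/2.54 = 9.84 inches.
11/2 = 5.5 sts per in; 9.84 × 5.5 = 54.13 sts.
Nearest multiple of 4 → 56.
7.5 cm = 2.95 inches; × 8.25 = 24.36 → 24 rows.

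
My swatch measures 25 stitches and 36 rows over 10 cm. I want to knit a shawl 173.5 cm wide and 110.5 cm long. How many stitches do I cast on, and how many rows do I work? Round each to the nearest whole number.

Stitch gauge = 25/10 = 2.5 sts/cm; 173.5 × 2.5 = 433.75 → 434 sts.
Row gauge = 36/10 = 3.6 rows/cm; 110.5 × 3.6 = 397.80 → 398 rows.

Cast on 434 stitches and work 398 rows.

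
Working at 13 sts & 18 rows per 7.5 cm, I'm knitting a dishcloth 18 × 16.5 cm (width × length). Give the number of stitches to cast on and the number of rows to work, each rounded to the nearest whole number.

Cast on 31 stitches and work 40 rows.

Stitch gauge = 13/7.5 = 1.733 sts/cm; 18 × 1.733 = 31.20 → 31 sts.
Row gauge = 18/7.5 = 2.4 rows/cm; 16.5 × 2.4 = 39.60 → 40 rows.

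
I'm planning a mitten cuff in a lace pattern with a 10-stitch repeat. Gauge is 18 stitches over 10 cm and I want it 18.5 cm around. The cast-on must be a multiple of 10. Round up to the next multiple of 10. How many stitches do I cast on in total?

Cast on 40 stitches.

18 / 10 = 1.8 sts per cm.
18.5 × 1.8 = 33.30 sts.
Next multiple of 10: 40.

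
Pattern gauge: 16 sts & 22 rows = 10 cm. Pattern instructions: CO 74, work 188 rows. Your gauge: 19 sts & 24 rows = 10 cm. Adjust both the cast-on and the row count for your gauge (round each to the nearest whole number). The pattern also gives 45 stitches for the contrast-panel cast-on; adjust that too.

Cast on 88 stitches; work 205 rows; contrast-panel cast-on 53 stitches.

Stitches: 74 × 19/16 = 87.88 → 88.
Rows: 188 × 24/22 = 205.09 → 205.
contrast-panel cast-on: 45 × 19/16 = 53.44 → 53.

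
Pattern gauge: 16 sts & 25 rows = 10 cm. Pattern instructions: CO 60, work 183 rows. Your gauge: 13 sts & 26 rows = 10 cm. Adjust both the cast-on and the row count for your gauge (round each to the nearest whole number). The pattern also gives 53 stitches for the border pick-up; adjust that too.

Stitches: 60 × 13/16 = 48.75 → 49.
Rows: 183 × 26/25 = 190.32 → 190.
border pick-up: 53 × 13/16 = 43.06 → 43.

Cast on 49 stitches; work 190 rows; border pick-up 43 stitches.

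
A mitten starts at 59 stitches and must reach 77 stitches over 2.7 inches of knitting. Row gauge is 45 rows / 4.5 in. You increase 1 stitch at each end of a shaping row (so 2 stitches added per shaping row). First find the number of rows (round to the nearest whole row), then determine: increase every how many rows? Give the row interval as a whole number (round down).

Rows = 2.7 × 10 = 27.0 → 27 rows.
Stitches to add: 18 → 9 shaping rows (at 2 st each).
27 / 9 = 3.00 → every 3 rows.

Increase every 3rd row.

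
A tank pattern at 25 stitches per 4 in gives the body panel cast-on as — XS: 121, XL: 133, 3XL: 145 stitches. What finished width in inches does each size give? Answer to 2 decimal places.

XS 19.36 inches; XL 21.28 inches; 3XL 23.20 inches.

25/4 = 6.25 sts per in.
XS: 121 / 6.25 = 19.360 → 19.36 in.
XL: 133 / 6.25 = 21.280 → 21.28 in.
3XL: 145 / 6.25 = 23.200 → 23.20 in.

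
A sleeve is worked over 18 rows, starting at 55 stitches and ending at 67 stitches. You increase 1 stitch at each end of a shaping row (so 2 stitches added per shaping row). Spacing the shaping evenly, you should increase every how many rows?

Increase every 3rd row.

Stitches to add: |67 − 55| = 12.
Shaping rows needed: 12 / 2 = 6.
18 rows / 6 = every 3 rows.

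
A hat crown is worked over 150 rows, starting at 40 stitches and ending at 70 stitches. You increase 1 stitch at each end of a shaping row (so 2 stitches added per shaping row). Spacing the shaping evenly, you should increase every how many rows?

Increase every 10th row.

Stitches to add: |70 − 40| = 30.
Shaping rows needed: 30 / 2 = 15.
150 rows / 15 = every 10 rows.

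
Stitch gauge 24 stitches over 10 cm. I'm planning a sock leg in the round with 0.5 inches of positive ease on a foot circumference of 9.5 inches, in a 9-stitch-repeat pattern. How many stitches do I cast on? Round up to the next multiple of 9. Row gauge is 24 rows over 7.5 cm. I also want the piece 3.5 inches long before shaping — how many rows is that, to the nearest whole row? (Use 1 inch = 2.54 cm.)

Cast on 63 stitches; work 28 rows.

Finished = 9.5 + 0.5 = 10 inches.
10 inches × 2.54 = 25.40 cm.
24/10 = 2.4 sts per cm; 25.40 × 2.4 = 60.96 sts.
Next multiple of 9 → 63.
3.5 inches = 8.89 cm; × 3.2 = 28.45 → 28 rows.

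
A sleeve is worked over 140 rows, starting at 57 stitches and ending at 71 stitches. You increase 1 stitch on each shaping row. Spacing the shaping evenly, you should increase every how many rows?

Stitches to add: |71 − 57| = 14.
Shaping rows needed: 14 / 1 = 14.
140 rows / 14 = every 10 rows.

Increase every 10th row.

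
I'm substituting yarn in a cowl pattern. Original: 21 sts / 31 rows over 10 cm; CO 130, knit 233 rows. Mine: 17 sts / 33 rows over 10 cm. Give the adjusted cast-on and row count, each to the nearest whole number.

Cast on 105 stitches; work 248 rows.

Stitches: 130 × 17/21 = 105.24 → 105.
Rows: 233 × 33/31 = 248.03 → 248.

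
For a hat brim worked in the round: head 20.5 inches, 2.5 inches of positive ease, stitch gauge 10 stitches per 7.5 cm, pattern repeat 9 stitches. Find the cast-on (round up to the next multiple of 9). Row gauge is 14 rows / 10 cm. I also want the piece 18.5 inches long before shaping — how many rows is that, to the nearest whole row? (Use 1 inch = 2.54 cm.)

Finished = 20.5 + 2.5 = 23 inches.
23 inches × 2.54 = 58.42 cm.
10/7.5 = 1.333 sts per cm; 58.42 × 1.333 = 77.89 sts.
Next multiple of 9 → 81.
18.5 inches = 46.99 cm; × 1.4 = 65.79 → 66 rows.

Cast on 81 stitches; work 66 rows.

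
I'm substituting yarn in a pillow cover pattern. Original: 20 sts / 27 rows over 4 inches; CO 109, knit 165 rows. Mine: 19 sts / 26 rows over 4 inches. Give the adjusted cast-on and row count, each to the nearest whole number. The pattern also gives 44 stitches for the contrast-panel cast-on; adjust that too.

Cast on 104 stitches; work 159 rows; contrast-panel cast-on 42 stitches.

Stitches: 109 × 19/20 = 103.55 → 104.
Rows: 165 × 26/27 = 158.89 → 159.
contrast-panel cast-on: 44 × 19/20 = 41.80 → 42.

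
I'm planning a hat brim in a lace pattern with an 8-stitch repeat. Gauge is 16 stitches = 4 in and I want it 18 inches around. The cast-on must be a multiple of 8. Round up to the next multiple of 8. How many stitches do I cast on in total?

16 / 4 = 4 sts per inch.
18 × 4 = 72.00 sts.
Next multiple of 8: 72.

CO 72 sts.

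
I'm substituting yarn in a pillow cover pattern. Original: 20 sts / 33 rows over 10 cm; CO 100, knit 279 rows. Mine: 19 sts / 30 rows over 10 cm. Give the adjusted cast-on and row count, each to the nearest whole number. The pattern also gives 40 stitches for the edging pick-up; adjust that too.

Stitches: 100 × 19/20 = 95.00 → 95.
Rows: 279 × 30/33 = 253.64 → 254.
edging pick-up: 40 × 19/20 = 38.00 → 38.

Cast on 95 stitches; work 254 rows; edging pick-up 38 stitches.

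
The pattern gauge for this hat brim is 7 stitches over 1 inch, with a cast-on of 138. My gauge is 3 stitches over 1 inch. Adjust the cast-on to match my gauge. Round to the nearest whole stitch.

CO 59 sts.

Scale factor = 3 / 7 = 0.429.
138 × 3 / 7 = 59.14 sts.
→ 59 sts.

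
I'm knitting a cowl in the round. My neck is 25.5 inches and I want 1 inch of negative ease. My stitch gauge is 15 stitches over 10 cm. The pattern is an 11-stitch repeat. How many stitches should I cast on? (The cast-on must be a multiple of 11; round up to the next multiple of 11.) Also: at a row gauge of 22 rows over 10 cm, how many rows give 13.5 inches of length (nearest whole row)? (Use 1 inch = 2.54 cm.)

Finished = 25.5 − 1 = 24.5 inches.
24.5 inches × 2.54 = 62.23 cm.
15/10 = 1.5 sts per cm; 62.23 × 1.5 = 93.34 sts.
Next multiple of 11 → 99.
13.5 inches = 34.29 cm; × 2.2 = 75.44 → 75 rows.

Cast on 99 stitches; work 75 rows.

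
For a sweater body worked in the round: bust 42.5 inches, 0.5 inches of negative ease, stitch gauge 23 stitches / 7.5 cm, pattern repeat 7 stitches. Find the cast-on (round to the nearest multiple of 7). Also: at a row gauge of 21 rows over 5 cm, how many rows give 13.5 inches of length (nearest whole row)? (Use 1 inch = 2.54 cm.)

Cast on 329 stitches; work 144 rows.

Finished = 42.5 − 0.5 = 42 inches.
42 inches × 2.54 = 106.68 cm.
23/7.5 = 3.067 sts per cm; 106.68 × 3.067 = 327.15 sts.
Nearest multiple of 7 → 329.
13.5 inches = 34.29 cm; × 4.2 = 144.02 → 144 rows.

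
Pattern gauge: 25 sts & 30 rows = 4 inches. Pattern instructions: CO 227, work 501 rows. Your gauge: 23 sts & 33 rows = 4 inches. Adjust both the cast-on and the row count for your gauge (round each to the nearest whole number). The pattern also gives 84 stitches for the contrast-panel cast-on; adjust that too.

Cast on 209 stitches; work 551 rows; contrast-panel cast-on 77 stitches.

Stitches: 227 × 23/25 = 208.84 → 209.
Rows: 501 × 33/30 = 551.10 → 551.
contrast-panel cast-on: 84 × 23/25 = 77.28 → 77.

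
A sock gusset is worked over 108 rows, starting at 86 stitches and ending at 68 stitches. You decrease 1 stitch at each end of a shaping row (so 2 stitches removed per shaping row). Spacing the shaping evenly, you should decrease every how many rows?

Decrease every 12th row.

Stitches to remove: |68 − 86| = 18.
Shaping rows needed: 18 / 2 = 9.
108 rows / 9 = every 12 rows.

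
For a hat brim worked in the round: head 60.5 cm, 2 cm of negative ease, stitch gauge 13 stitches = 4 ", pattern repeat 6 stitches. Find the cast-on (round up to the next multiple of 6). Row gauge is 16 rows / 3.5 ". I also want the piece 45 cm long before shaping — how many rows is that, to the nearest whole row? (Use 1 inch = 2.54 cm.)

Finished = 60.5 − 2 = 58.5 cm.
58.5 cm × 1/2.54 = 23.03 inches.
13/4 = 3.25 sts per in; 23.03 × 3.25 = 74.85 sts.
Next multiple of 6 → 78.
45 cm = 17.72 inches; × 4.571 = 80.99 → 81 rows.

Cast on 78 stitches; work 81 rows.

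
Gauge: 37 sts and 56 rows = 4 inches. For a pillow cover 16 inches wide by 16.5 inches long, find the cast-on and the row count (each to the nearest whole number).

Stitch gauge = 37/4 = 9.25 sts/in; 16 × 9.25 = 148.00 → 148 sts.
Row gauge = 56/4 = 14 rows/in; 16.5 × 14 = 231.00 → 231 rows.

Cast on 148 stitches and work 231 rows.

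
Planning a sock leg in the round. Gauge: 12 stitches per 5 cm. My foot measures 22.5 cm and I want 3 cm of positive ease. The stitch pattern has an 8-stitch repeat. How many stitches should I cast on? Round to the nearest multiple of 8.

Finished = 22.5 + 3 = 25.5 cm.
12 / 5 = 2.4 sts/cm.
25.5 × 2.4 = 61.20 sts.
Nearest multiple of 8: 64.

Cast on 64 stitches.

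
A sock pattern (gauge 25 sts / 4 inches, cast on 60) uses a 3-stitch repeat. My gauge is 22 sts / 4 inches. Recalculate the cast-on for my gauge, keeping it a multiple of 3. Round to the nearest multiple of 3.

CO 54 sts.

60 × 22 / 25 = 52.80.
Nearest multiple of 3: 54.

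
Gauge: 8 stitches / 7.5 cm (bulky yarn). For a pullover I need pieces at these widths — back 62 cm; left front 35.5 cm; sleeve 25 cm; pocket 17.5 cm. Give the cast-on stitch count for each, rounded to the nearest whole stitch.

Rate = 8/7.5 = 1.067 sts per cm.
back: 62 × 1.067 = 66.13 → 66.
left front: 35.5 × 1.067 = 37.87 → 38.
sleeve: 25 × 1.067 = 26.67 → 27.
pocket: 17.5 × 1.067 = 18.67 → 19.

back 66; left front 38; sleeve 27; pocket 19.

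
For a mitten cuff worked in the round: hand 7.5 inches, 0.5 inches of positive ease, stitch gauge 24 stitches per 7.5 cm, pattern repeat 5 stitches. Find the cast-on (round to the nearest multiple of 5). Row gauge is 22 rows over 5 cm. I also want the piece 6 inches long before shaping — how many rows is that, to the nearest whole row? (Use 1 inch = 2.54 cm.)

Cast on 65 stitches; work 67 rows.

Finished = 7.5 + 0.5 = 8 inches.
8 inches × 2.54 = 20.32 cm.
24/7.5 = 3.2 sts per cm; 20.32 × 3.2 = 65.02 sts.
Nearest multiple of 5 → 65.
6 inches = 15.24 cm; × 4.4 = 67.06 → 67 rows.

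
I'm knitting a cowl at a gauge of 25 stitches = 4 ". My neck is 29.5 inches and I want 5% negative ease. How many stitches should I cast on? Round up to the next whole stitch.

Finished = 29.5 × 0.95 = 28.02 in.
25 / 4 = 6.25 sts per inch.
28.02 × 6.25 = 175.16 sts.
→ 176 sts.

176 stitches.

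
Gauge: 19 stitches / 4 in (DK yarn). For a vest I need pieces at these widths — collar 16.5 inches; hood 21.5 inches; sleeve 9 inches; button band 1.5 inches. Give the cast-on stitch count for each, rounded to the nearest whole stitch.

collar 78; hood 102; sleeve 43; button band 7.

Rate = 19/4 = 4.75 sts per in.
collar: 16.5 × 4.75 = 78.38 → 78.
hood: 21.5 × 4.75 = 102.12 → 102.
sleeve: 9 × 4.75 = 42.75 → 43.
button band: 1.5 × 4.75 = 7.12 → 7.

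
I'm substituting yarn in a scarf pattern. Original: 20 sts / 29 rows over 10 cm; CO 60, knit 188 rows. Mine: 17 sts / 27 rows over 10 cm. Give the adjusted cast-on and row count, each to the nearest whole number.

Stitches: 60 × 17/20 = 51.00 → 51.
Rows: 188 × 27/29 = 175.03 → 175.

Cast on 51 stitches; work 175 rows.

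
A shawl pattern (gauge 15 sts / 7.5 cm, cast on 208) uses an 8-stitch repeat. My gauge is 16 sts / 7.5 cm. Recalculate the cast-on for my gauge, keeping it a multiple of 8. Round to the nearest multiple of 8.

208 × 16 / 15 = 221.87.
Nearest multiple of 8: 224.

CO 224 sts.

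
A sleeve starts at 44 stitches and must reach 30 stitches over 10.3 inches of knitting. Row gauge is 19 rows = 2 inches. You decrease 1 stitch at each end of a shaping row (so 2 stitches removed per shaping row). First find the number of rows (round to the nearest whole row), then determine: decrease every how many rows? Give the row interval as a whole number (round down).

Decrease every 14th row.

Rows = 10.3 × 9.5 = 97.9 → 98 rows.
Stitches to remove: 14 → 7 shaping rows (at 2 st each).
98 / 7 = 14.00 → every 14 rows.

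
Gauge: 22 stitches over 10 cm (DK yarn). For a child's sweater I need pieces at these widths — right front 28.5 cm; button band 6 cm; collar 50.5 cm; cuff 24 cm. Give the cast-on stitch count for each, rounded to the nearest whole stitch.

right front 63; button band 13; collar 111; cuff 53.

Rate = 22/10 = 2.2 sts per cm.
right front: 28.5 × 2.2 = 62.70 → 63.
button band: 6 × 2.2 = 13.20 → 13.
collar: 50.5 × 2.2 = 111.10 → 111.
cuff: 24 × 2.2 = 52.80 → 53.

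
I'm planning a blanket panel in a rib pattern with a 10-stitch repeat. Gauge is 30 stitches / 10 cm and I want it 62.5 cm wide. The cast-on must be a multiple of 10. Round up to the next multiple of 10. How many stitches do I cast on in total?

Cast on 190 stitches.

30 / 10 = 3 sts per cm.
62.5 × 3 = 187.50 sts.
Next multiple of 10: 190.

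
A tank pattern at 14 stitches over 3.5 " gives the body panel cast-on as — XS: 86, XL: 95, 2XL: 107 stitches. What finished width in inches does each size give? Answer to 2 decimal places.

XS 21.50 inches; XL 23.75 inches; 2XL 26.75 inches.

14/3.5 = 4 sts per in.
XS: 86 / 4 = 21.500 → 21.50 in.
XL: 95 / 4 = 23.750 → 23.75 in.
2XL: 107 / 4 = 26.750 → 26.75 in.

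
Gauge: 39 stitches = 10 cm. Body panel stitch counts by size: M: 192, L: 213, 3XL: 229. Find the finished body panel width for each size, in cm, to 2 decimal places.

39/10 = 3.9 sts per cm.
M: 192 / 3.9 = 49.231 → 49.23 cm.
L: 213 / 3.9 = 54.615 → 54.62 cm.
3XL: 229 / 3.9 = 58.718 → 58.72 cm.

M 49.23 cm; L 54.62 cm; 3XL 58.72 cm.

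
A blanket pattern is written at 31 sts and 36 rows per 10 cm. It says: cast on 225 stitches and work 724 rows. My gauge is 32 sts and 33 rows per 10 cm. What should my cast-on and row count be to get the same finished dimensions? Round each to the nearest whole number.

Cast on 232 stitches; work 664 rows.

Stitches: 225 × 32/31 = 232.26 → 232.
Rows: 724 × 33/36 = 663.67 → 664.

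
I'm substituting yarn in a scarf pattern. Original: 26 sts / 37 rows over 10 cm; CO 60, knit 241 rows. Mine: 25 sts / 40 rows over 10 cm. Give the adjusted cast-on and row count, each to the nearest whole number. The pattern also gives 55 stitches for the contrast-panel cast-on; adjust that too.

Stitches: 60 × 25/26 = 57.69 → 58.
Rows: 241 × 40/37 = 260.54 → 261.
contrast-panel cast-on: 55 × 25/26 = 52.88 → 53.

Cast on 58 stitches; work 261 rows; contrast-panel cast-on 53 stitches.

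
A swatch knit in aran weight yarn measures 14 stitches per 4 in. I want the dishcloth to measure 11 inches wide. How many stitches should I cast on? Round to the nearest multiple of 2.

CO 38 sts.

14 stitches / 4 in = 3.5 stitches per inch.
11 × 3.5 = 38.50 stitches.
Round to nearest multiple of 2 → 38.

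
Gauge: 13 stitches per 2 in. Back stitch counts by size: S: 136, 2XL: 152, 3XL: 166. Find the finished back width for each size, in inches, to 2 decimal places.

S 20.92 inches; 2XL 23.38 inches; 3XL 25.54 inches.

13/2 = 6.5 sts per in.
S: 136 / 6.5 = 20.923 → 20.92 in.
2XL: 152 / 6.5 = 23.385 → 23.38 in.
3XL: 166 / 6.5 = 25.538 → 25.54 in.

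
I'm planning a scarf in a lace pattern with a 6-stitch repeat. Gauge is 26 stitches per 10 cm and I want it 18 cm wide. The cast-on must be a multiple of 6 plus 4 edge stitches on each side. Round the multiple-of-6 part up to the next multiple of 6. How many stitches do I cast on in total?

CO 50 sts.

26 / 10 = 2.6 sts per cm.
18 × 2.6 = 46.80 sts.
Less 8 edge sts → 38.80 for the repeat.
Next multiple of 6: 42.
Add back 8 edge sts → 50.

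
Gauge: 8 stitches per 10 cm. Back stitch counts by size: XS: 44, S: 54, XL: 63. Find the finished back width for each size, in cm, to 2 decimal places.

XS 55.00 cm; S 67.50 cm; XL 78.75 cm.

8/10 = 0.8 sts per cm.
XS: 44 / 0.8 = 55.000 → 55.00 cm.
S: 54 / 0.8 = 67.500 → 67.50 cm.
XL: 63 / 0.8 = 78.750 → 78.75 cm.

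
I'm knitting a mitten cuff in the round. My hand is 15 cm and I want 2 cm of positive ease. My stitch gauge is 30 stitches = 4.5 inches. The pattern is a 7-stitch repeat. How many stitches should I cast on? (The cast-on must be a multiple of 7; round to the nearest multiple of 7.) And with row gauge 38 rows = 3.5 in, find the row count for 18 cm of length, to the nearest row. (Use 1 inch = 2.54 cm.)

Finished = 15 + 2 = 17 cm.
17 cm × 1/2.54 = 6.69 inches.
30/4.5 = 6.667 sts per in; 6.69 × 6.667 = 44.62 sts.
Nearest multiple of 7 → 42.
18 cm = 7.09 inches; × 10.857 = 76.94 → 77 rows.

Cast on 42 stitches; work 77 rows.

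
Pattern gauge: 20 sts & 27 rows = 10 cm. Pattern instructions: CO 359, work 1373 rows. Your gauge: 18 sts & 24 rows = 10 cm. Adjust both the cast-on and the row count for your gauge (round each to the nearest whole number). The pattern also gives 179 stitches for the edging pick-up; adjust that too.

Cast on 323 stitches; work 1220 rows; edging pick-up 161 stitches.

Stitches: 359 × 18/20 = 323.10 → 323.
Rows: 1373 × 24/27 = 1220.44 → 1220.
edging pick-up: 179 × 18/20 = 161.10 → 161.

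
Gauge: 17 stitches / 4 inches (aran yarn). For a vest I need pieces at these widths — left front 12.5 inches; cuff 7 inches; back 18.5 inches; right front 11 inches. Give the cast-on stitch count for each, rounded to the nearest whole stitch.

left front 53; cuff 30; back 79; right front 47.

Rate = 17/4 = 4.25 sts per in.
left front: 12.5 × 4.25 = 53.12 → 53.
cuff: 7 × 4.25 = 29.75 → 30.
back: 18.5 × 4.25 = 78.62 → 79.
right front: 11 × 4.25 = 46.75 → 47.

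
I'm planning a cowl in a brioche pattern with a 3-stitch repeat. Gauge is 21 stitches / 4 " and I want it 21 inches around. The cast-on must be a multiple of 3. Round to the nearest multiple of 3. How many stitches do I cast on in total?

21 / 4 = 5.25 sts per inch.
21 × 5.25 = 110.25 sts.
Nearest multiple of 3: 111.

CO 111 sts.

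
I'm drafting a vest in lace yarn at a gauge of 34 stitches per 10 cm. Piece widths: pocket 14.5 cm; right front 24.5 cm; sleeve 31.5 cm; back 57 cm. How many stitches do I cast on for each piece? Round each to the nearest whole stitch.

pocket 49; right front 83; sleeve 107; back 194.

Rate = 34/10 = 3.4 sts per cm.
pocket: 14.5 × 3.4 = 49.30 → 49.
right front: 24.5 × 3.4 = 83.30 → 83.
sleeve: 31.5 × 3.4 = 107.10 → 107.
back: 57 × 3.4 = 193.80 → 194.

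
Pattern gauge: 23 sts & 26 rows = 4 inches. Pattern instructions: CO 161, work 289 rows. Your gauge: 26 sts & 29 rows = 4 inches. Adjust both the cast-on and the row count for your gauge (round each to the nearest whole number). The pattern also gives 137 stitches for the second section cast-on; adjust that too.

Cast on 182 stitches; work 322 rows; second section cast-on 155 stitches.

Stitches: 161 × 26/23 = 182.00 → 182.
Rows: 289 × 29/26 = 322.35 → 322.
second section cast-on: 137 × 26/23 = 154.87 → 155.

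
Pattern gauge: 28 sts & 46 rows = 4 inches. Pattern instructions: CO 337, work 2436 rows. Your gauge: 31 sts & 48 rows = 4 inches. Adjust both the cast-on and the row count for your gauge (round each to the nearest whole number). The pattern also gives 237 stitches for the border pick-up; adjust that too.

Cast on 373 stitches; work 2542 rows; border pick-up 262 stitches.

Stitches: 337 × 31/28 = 373.11 → 373.
Rows: 2436 × 48/46 = 2541.91 → 2542.
border pick-up: 237 × 31/28 = 262.39 → 262.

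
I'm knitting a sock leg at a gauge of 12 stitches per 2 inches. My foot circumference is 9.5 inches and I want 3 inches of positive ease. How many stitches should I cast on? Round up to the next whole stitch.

Finished = 9.5 + 3 = 12.5 in.
12 / 2 = 6 sts per inch.
12.50 × 6 = 75.00 sts.

CO 75 sts.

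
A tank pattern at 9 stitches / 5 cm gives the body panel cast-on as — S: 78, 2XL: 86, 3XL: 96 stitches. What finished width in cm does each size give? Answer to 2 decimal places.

S 43.33 cm; 2XL 47.78 cm; 3XL 53.33 cm.

9/5 = 1.8 sts per cm.
S: 78 / 1.8 = 43.333 → 43.33 cm.
2XL: 86 / 1.8 = 47.778 → 47.78 cm.
3XL: 96 / 1.8 = 53.333 → 53.33 cm.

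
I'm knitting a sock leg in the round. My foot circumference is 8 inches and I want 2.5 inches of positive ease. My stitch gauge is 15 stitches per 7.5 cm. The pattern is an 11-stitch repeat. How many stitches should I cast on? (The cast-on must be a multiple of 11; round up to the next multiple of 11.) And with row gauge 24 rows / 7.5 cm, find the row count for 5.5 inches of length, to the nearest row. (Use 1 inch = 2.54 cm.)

Cast on 55 stitches; work 45 rows.

Finished = 8 + 2.5 = 10.5 inches.
10.5 inches × 2.54 = 26.67 cm.
15/7.5 = 2 sts per cm; 26.67 × 2 = 53.34 sts.
Next multiple of 11 → 55.
5.5 inches = 13.97 cm; × 3.2 = 44.70 → 45 rows.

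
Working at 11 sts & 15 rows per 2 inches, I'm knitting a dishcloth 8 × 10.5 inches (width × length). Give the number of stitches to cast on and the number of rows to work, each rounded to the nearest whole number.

Cast on 44 stitches and work 79 rows.

Stitch gauge = 11/2 = 5.5 sts/in; 8 × 5.5 = 44.00 → 44 sts.
Row gauge = 15/2 = 7.5 rows/in; 10.5 × 7.5 = 78.75 → 79 rows.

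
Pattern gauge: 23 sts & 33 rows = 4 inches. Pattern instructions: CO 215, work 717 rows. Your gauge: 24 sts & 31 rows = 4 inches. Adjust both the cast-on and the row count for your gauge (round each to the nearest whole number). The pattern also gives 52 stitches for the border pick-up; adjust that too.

Stitches: 215 × 24/23 = 224.35 → 224.
Rows: 717 × 31/33 = 673.55 → 674.
border pick-up: 52 × 24/23 = 54.26 → 54.

Cast on 224 stitches; work 674 rows; border pick-up 54 stitches.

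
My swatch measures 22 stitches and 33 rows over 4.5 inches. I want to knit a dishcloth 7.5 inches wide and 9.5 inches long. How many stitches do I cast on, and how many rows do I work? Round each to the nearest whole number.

Cast on 37 stitches and work 70 rows.

Stitch gauge = 22/4.5 = 4.889 sts/in; 7.5 × 4.889 = 36.67 → 37 sts.
Row gauge = 33/4.5 = 7.333 rows/in; 9.5 × 7.333 = 69.67 → 70 rows.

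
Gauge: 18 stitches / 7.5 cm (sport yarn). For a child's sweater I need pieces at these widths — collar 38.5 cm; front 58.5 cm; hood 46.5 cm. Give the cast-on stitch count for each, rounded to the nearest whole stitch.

collar 92; front 140; hood 112.

Rate = 18/7.5 = 2.4 sts per cm.
collar: 38.5 × 2.4 = 92.40 → 92.
front: 58.5 × 2.4 = 140.40 → 140.
hood: 46.5 × 2.4 = 111.60 → 112.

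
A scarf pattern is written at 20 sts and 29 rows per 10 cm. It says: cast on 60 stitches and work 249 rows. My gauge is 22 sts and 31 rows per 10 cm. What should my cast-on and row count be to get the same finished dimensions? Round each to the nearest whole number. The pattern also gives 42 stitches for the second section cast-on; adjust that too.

Stitches: 60 × 22/20 = 66.00 → 66.
Rows: 249 × 31/29 = 266.17 → 266.
second section cast-on: 42 × 22/20 = 46.20 → 46.

Cast on 66 stitches; work 266 rows; second section cast-on 46 stitches.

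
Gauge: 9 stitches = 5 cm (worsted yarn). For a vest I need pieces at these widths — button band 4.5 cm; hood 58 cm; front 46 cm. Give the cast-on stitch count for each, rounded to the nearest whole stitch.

Rate = 9/5 = 1.8 sts per cm.
button band: 4.5 × 1.8 = 8.10 → 8.
hood: 58 × 1.8 = 104.40 → 104.
front: 46 × 1.8 = 82.80 → 83.

button band 8; hood 104; front 83.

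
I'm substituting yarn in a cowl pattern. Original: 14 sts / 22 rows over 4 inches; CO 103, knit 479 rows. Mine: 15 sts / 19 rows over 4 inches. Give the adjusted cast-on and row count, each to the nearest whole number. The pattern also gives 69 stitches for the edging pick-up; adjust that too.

Cast on 110 stitches; work 414 rows; edging pick-up 74 stitches.

Stitches: 103 × 15/14 = 110.36 → 110.
Rows: 479 × 19/22 = 413.68 → 414.
edging pick-up: 69 × 15/14 = 73.93 → 74.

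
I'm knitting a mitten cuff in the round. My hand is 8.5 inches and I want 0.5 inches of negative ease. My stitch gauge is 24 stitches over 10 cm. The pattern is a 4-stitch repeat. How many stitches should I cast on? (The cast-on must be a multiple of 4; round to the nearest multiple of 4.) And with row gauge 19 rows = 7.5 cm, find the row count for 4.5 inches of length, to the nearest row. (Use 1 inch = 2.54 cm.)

Cast on 48 stitches; work 29 rows.

Finished = 8.5 − 0.5 = 8 inches.
8 inches × 2.54 = 20.32 cm.
24/10 = 2.4 sts per cm; 20.32 × 2.4 = 48.77 sts.
Nearest multiple of 4 → 48.
4.5 inches = 11.43 cm; × 2.533 = 28.96 → 29 rows.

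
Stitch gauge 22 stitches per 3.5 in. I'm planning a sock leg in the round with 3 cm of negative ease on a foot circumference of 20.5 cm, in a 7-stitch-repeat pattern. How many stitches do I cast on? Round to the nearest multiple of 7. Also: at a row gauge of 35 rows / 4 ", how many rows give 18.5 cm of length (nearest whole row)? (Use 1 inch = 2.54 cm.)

Cast on 42 stitches; work 64 rows.

Finished = 20.5 − 3 = 17.5 cm.
17.5 cm × 1/2.54 = 6.89 inches.
22/3.5 = 6.286 sts per in; 6.89 × 6.286 = 43.31 sts.
Nearest multiple of 7 → 42.
18.5 cm = 7.28 inches; × 8.75 = 63.73 → 64 rows.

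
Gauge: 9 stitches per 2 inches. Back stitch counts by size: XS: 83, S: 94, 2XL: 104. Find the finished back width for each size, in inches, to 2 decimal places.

9/2 = 4.5 sts per in.
XS: 83 / 4.5 = 18.444 → 18.44 in.
S: 94 / 4.5 = 20.889 → 20.89 in.
2XL: 104 / 4.5 = 23.111 → 23.11 in.

XS 18.44 inches; S 20.89 inches; 2XL 23.11 inches.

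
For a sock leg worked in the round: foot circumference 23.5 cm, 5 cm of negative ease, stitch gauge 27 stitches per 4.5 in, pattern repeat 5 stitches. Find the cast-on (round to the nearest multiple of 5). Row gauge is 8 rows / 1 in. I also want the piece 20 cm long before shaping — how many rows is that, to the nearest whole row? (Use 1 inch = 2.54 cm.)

Cast on 45 stitches; work 63 rows.

Finished = 23.5 − 5 = 18.5 cm.
18.5 cm × 1/2.54 = 7.28 inches.
27/4.5 = 6 sts per in; 7.28 × 6 = 43.70 sts.
Nearest multiple of 5 → 45.
20 cm = 7.87 inches; × 8 = 62.99 → 63 rows.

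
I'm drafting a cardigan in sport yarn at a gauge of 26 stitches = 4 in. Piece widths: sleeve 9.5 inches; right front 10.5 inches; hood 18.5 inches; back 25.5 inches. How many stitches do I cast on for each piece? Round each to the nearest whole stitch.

sleeve 62; right front 68; hood 120; back 166.

Rate = 26/4 = 6.5 sts per in.
sleeve: 9.5 × 6.5 = 61.75 → 62.
right front: 10.5 × 6.5 = 68.25 → 68.
hood: 18.5 × 6.5 = 120.25 → 120.
back: 25.5 × 6.5 = 165.75 → 166.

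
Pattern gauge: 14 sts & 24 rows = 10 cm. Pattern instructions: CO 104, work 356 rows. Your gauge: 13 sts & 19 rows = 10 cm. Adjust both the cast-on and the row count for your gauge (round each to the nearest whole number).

Cast on 97 stitches; work 282 rows.

Stitches: 104 × 13/14 = 96.57 → 97.
Rows: 356 × 19/24 = 281.83 → 282.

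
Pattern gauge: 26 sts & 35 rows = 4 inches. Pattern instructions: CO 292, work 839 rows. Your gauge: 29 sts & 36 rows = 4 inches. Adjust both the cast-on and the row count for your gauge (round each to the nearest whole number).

Stitches: 292 × 29/26 = 325.69 → 326.
Rows: 839 × 36/35 = 862.97 → 863.

Cast on 326 stitches; work 863 rows.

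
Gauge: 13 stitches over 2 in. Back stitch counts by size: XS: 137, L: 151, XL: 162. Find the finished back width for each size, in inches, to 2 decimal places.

13/2 = 6.5 sts per in.
XS: 137 / 6.5 = 21.077 → 21.08 in.
L: 151 / 6.5 = 23.231 → 23.23 in.
XL: 162 / 6.5 = 24.923 → 24.92 in.

XS 21.08 inches; L 23.23 inches; XL 24.92 inches.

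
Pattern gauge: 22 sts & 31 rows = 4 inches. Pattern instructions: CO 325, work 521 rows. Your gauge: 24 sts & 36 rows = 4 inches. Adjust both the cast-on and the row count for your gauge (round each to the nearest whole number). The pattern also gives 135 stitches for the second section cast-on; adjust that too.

Cast on 355 stitches; work 605 rows; second section cast-on 147 stitches.

Stitches: 325 × 24/22 = 354.55 → 355.
Rows: 521 × 36/31 = 605.03 → 605.
second section cast-on: 135 × 24/22 = 147.27 → 147.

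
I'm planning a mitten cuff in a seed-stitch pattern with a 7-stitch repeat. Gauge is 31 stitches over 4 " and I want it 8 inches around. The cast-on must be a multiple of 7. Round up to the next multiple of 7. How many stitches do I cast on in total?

63 stitches.

31 / 4 = 7.75 sts per inch.
8 × 7.75 = 62.00 sts.
Next multiple of 7: 63.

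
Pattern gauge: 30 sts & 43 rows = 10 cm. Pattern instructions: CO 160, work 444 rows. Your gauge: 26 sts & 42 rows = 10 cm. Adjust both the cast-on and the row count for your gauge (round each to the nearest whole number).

Cast on 139 stitches; work 434 rows.

Stitches: 160 × 26/30 = 138.67 → 139.
Rows: 444 × 42/43 = 433.67 → 434.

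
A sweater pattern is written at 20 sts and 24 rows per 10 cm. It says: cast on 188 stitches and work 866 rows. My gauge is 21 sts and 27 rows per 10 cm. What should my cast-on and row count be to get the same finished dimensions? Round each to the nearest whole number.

Stitches: 188 × 21/20 = 197.40 → 197.
Rows: 866 × 27/24 = 974.25 → 974.

Cast on 197 stitches; work 974 rows.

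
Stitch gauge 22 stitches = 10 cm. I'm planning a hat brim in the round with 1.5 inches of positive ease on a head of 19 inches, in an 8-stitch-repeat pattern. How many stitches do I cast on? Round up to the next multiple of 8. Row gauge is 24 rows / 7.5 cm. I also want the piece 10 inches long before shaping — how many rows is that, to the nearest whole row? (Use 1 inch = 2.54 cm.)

Cast on 120 stitches; work 81 rows.

Finished = 19 + 1.5 = 20.5 inches.
20.5 inches × 2.54 = 52.07 cm.
22/10 = 2.2 sts per cm; 52.07 × 2.2 = 114.55 sts.
Next multiple of 8 → 120.
10 inches = 25.40 cm; × 3.2 = 81.28 → 81 rows.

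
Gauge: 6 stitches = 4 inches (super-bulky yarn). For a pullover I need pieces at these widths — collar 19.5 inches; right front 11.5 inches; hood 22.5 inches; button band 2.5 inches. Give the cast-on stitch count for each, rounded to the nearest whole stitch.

collar 29; right front 17; hood 34; button band 4.

Rate = 6/4 = 1.5 sts per in.
collar: 19.5 × 1.5 = 29.25 → 29.
right front: 11.5 × 1.5 = 17.25 → 17.
hood: 22.5 × 1.5 = 33.75 → 34.
button band: 2.5 × 1.5 = 3.75 → 4.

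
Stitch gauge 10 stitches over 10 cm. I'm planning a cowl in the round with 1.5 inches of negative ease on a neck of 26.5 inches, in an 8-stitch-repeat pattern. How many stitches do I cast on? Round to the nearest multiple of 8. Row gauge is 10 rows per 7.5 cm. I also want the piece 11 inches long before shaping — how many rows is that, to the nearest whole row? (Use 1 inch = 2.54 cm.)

Cast on 64 stitches; work 37 rows.

Finished = 26.5 − 1.5 = 25 inches.
25 inches × 2.54 = 63.50 cm.
10/10 = 1 sts per cm; 63.50 × 1 = 63.50 sts.
Nearest multiple of 8 → 64.
11 inches = 27.94 cm; × 1.333 = 37.25 → 37 rows.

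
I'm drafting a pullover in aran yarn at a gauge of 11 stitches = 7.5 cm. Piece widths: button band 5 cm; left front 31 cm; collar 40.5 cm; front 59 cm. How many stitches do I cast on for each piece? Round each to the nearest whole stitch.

button band 7; left front 45; collar 59; front 87.

Rate = 11/7.5 = 1.467 sts per cm.
button band: 5 × 1.467 = 7.33 → 7.
left front: 31 × 1.467 = 45.47 → 45.
collar: 40.5 × 1.467 = 59.40 → 59.
front: 59 × 1.467 = 86.53 → 87.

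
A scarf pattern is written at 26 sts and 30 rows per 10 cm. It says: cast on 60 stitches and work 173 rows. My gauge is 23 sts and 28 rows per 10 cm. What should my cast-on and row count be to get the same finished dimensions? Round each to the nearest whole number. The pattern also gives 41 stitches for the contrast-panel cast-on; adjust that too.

Cast on 53 stitches; work 161 rows; contrast-panel cast-on 36 stitches.

Stitches: 60 × 23/26 = 53.08 → 53.
Rows: 173 × 28/30 = 161.47 → 161.
contrast-panel cast-on: 41 × 23/26 = 36.27 → 36.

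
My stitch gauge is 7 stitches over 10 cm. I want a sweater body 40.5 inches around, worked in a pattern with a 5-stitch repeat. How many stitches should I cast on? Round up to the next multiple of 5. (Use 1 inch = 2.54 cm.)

40.5 in = 40.5 × 2.54 = 102.87 cm.
7 / 10 = 0.7 sts/cm.
102.87 × 0.7 = 72.01 sts.
→ 75.

Cast on 75 stitches.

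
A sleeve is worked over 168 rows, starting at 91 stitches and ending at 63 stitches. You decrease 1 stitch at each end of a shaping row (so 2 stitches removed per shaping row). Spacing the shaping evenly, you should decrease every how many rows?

Decrease every 12th row.

Stitches to remove: |63 − 91| = 28.
Shaping rows needed: 28 / 2 = 14.
168 rows / 14 = every 12 rows.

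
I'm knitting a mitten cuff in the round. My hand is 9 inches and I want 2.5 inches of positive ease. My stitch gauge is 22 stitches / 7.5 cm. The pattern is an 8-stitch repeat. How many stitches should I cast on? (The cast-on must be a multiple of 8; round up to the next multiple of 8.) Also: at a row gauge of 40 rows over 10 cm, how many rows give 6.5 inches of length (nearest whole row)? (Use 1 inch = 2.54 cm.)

Cast on 88 stitches; work 66 rows.

Finished = 9 + 2.5 = 11.5 inches.
11.5 inches × 2.54 = 29.21 cm.
22/7.5 = 2.933 sts per cm; 29.21 × 2.933 = 85.68 sts.
Next multiple of 8 → 88.
6.5 inches = 16.51 cm; × 4 = 66.04 → 66 rows.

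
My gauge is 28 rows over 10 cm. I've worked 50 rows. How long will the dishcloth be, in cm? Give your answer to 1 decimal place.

28 rows / 10 cm = 2.8 rows per cm.
50 / 2.8 = 17.86 cm.

17.9 cm.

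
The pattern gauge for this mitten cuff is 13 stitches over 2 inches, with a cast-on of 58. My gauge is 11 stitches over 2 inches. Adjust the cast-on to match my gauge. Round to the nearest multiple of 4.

Scale factor = 11 / 13 = 0.846.
58 × 11 / 13 = 49.08 sts.
→ 48 sts.

CO 48 sts.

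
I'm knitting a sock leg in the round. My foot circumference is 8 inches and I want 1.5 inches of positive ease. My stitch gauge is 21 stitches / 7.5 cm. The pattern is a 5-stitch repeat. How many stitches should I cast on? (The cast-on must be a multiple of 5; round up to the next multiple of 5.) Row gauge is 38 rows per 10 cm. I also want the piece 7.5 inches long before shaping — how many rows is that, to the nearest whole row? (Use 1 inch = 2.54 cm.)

Cast on 70 stitches; work 72 rows.

Finished = 8 + 1.5 = 9.5 inches.
9.5 inches × 2.54 = 24.13 cm.
21/7.5 = 2.8 sts per cm; 24.13 × 2.8 = 67.56 sts.
Next multiple of 5 → 70.
7.5 inches = 19.05 cm; × 3.8 = 72.39 → 72 rows.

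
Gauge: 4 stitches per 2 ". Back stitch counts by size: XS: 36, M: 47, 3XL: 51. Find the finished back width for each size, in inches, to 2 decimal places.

XS 18.00 inches; M 23.50 inches; 3XL 25.50 inches.

4/2 = 2 sts per in.
XS: 36 / 2 = 18.000 → 18.00 in.
M: 47 / 2 = 23.500 → 23.50 in.
3XL: 51 / 2 = 25.500 → 25.50 in.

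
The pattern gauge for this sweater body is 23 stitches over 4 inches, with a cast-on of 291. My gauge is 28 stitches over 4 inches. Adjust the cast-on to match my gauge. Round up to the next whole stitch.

Scale factor = 28 / 23 = 1.217.
291 × 28 / 23 = 354.26 sts.
→ 355 sts.

Cast on 355 stitches.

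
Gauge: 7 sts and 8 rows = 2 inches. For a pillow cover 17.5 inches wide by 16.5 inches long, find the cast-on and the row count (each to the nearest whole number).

Stitch gauge = 7/2 = 3.5 sts/in; 17.5 × 3.5 = 61.25 → 61 sts.
Row gauge = 8/2 = 4 rows/in; 16.5 × 4 = 66.00 → 66 rows.

Cast on 61 stitches and work 66 rows.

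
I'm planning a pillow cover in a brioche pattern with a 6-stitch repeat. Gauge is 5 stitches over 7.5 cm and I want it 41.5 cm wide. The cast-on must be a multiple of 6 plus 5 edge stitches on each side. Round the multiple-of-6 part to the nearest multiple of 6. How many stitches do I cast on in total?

5 / 7.5 = 0.667 sts per cm.
41.5 × 0.667 = 27.67 sts.
Less 10 edge sts → 17.67 for the repeat.
Nearest multiple of 6: 18.
Add back 10 edge sts → 28.

28 stitches.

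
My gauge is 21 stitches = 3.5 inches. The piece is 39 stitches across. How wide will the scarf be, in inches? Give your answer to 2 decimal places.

6.50 inches.

21 stitches / 3.5 inch = 6 stitches per inch.
39 / 6 = 6.500 inches.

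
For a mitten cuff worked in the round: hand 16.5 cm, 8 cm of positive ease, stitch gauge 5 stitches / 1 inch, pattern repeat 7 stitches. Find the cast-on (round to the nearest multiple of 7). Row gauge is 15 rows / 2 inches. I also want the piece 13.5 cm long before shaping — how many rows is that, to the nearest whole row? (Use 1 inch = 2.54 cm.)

Cast on 49 stitches; work 40 rows.

Finished = 16.5 + 8 = 24.5 cm.
24.5 cm × 1/2.54 = 9.65 inches.
5/1 = 5 sts per in; 9.65 × 5 = 48.23 sts.
Nearest multiple of 7 → 49.
13.5 cm = 5.31 inches; × 7.5 = 39.86 → 40 rows.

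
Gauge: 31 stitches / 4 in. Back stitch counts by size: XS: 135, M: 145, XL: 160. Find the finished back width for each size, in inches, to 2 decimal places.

31/4 = 7.75 sts per in.
XS: 135 / 7.75 = 17.419 → 17.42 in.
M: 145 / 7.75 = 18.710 → 18.71 in.
XL: 160 / 7.75 = 20.645 → 20.65 in.

XS 17.42 inches; M 18.71 inches; XL 20.65 inches.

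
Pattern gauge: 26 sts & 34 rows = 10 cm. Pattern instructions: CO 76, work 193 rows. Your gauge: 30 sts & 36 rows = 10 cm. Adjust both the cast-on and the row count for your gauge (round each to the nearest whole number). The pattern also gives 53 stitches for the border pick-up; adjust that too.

Stitches: 76 × 30/26 = 87.69 → 88.
Rows: 193 × 36/34 = 204.35 → 204.
border pick-up: 53 × 30/26 = 61.15 → 61.

Cast on 88 stitches; work 204 rows; border pick-up 61 stitches.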